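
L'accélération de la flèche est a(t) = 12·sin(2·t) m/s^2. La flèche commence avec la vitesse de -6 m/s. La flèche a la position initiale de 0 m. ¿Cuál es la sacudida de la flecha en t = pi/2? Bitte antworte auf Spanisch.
Partiendo de la aceleración a(t) = 12·sin(2·t), tomamos 1 derivada. Tomando d/dt de a(t), encontramos j(t) = 24·cos(2·t). De la ecuación de la sacudida j(t) = 24·cos(2·t), sustituimos t = pi/2 para obtener j = -24.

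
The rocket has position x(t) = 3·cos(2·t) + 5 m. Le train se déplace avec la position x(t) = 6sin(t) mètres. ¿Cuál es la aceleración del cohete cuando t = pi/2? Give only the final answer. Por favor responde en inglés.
At t = pi/2, a = 12.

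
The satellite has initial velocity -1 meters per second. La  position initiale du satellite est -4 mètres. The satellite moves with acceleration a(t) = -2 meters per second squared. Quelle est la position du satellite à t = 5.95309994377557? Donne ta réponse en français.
Nous devons intégrer notre équation de l'accélération a(t) = -2 2 fois. La primitive de l'accélération, avec v(0) = -1, donne la vitesse: v(t) = -2·t - 1. En intégrant la vitesse et en utilisant la condition initiale x(0) = -4, nous obtenons x(t) = -t^2 - t - 4. Nous avons la position x(t) = -t^2 - t - 4. En substituant t = 5.95309994377557: x(5.95309994377557) = -45.3924988843563.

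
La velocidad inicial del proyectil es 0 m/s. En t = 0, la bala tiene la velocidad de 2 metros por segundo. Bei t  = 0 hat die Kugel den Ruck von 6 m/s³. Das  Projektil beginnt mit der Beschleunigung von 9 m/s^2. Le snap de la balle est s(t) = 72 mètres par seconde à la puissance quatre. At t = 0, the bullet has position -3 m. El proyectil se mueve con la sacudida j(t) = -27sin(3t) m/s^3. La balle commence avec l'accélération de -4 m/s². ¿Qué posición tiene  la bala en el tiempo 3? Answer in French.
Nous devons intégrer notre équation du snap s(t) = 72 4 fois. La primitive du snap est le jerk. En utilisant j(0) = 6, nous obtenons j(t) = 72·t + 6. En intégrant le jerk et en utilisant la condition initiale a(0) = -4, nous obtenons a(t) = 36·t^2 + 6·t - 4. En prenant ∫a(t)dt et en appliquant v(0) = 2, nous trouvons v(t) = 12·t^3 + 3·t^2 - 4·t + 2. La primitive de la vitesse, avec x(0) = -3, donne la position: x(t) = 3·t^4 + t^3 - 2·t^2 + 2·t - 3. En utilisant x(t) = 3·t^4 + t^3 - 2·t^2 + 2·t - 3 et en substituant t = 3, nous trouvons x = 255.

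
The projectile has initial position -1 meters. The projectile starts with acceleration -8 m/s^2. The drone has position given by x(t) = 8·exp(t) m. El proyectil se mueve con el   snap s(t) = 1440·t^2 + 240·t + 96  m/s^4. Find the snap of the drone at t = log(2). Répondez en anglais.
To solve this, we need to take 4 derivatives of our position equation x(t) = 8·exp(t). Taking d/dt of x(t), we find v(t) = 8·exp(t). Taking d/dt of v(t), we find a(t) = 8·exp(t). Taking d/dt of a(t), we find j(t) = 8·exp(t). The derivative of jerk gives snap: s(t) = 8·exp(t). We have snap s(t) = 8·exp(t). Substituting t = log(2): s(log(2)) = 16.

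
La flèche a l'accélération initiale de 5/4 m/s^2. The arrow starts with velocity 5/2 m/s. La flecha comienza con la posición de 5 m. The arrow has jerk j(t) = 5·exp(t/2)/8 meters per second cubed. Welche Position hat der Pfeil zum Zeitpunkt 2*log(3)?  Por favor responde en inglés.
Starting from jerk j(t) = 5·exp(t/2)/8, we take 3 integrals. Finding the antiderivative of j(t) and using a(0) = 5/4: a(t) = 5·exp(t/2)/4. Taking ∫a(t)dt and applying v(0) = 5/2, we find v(t) = 5·exp(t/2)/2. Finding the integral of v(t) and using x(0) = 5: x(t) = 5·exp(t/2). Using x(t) = 5·exp(t/2) and substituting t = 2*log(3), we find x = 15.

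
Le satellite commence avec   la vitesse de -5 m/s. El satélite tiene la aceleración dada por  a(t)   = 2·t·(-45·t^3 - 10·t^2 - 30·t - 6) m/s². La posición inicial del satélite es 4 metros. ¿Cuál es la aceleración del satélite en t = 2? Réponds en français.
De l'équation de l'accélération a(t) = 2·t·(-45·t^3 - 10·t^2 - 30·t - 6), nous substituons t = 2 pour obtenir a = -1864.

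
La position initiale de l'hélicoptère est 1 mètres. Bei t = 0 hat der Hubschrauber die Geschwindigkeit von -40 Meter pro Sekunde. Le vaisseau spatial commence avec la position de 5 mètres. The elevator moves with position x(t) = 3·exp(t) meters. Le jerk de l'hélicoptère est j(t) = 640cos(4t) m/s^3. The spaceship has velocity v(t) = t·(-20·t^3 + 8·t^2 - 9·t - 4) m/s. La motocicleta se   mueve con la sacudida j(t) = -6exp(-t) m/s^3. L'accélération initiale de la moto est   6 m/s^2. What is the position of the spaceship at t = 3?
To find the answer, we compute 1 antiderivative of v(t) = t·(-20·t^3 + 8·t^2 - 9·t - 4). Taking ∫v(t)dt and applying x(0) = 5, we find x(t) = -4·t^5 + 2·t^4 - 3·t^3 - 2·t^2 + 5. We have position x(t) = -4·t^5 + 2·t^4 - 3·t^3 - 2·t^2 + 5. Substituting t = 3: x(3) = -904.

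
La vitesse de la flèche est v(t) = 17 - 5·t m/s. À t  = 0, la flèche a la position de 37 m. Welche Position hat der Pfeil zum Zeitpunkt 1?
Um dies zu lösen, müssen wir 1 Integral unserer Gleichung für die Geschwindigkeit v(t) = 17 - 5·t finden. Mit ∫v(t)dt und Anwendung von x(0) = 37, finden wir x(t) = -5·t^2/2 + 17·t + 37. Wir haben die Position x(t) = -5·t^2/2 + 17·t + 37. Durch Einsetzen von t = 1: x(1) = 103/2.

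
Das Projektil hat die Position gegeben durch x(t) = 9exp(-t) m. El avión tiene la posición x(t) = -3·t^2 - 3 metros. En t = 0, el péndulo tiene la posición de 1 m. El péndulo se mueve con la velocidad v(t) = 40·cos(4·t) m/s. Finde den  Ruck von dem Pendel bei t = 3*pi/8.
Wir müssen unsere Gleichung für die Geschwindigkeit v(t) = 40·cos(4·t) 2-mal ableiten. Durch Ableiten von der Geschwindigkeit erhalten wir die Beschleunigung: a(t) = -160·sin(4·t). Die Ableitung von der Beschleunigung ergibt den Ruck: j(t) = -640·cos(4·t). Aus der Gleichung für den Ruck j(t) = -640·cos(4·t), setzen wir t = 3*pi/8 ein und erhalten j = 0.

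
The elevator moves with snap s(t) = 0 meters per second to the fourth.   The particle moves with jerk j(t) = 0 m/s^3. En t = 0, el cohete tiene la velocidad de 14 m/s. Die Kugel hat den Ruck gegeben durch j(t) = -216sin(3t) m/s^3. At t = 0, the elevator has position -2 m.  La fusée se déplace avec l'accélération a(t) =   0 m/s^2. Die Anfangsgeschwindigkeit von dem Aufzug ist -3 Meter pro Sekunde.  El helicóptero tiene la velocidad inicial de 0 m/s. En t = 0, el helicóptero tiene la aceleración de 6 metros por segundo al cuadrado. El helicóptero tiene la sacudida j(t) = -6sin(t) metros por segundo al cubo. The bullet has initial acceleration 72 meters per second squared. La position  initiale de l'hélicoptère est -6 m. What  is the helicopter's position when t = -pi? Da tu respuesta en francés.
Pour résoudre ceci, nous devons prendre 3 intégrales de notre équation du jerk j(t) = -6·sin(t). En intégrant le jerk et en utilisant la condition initiale a(0) = 6, nous obtenons a(t) = 6·cos(t). L'intégrale de l'accélération, avec v(0) = 0, donne la vitesse: v(t) = 6·sin(t). En intégrant la vitesse et en utilisant la condition initiale x(0) = -6, nous obtenons x(t) = -6·cos(t). En utilisant x(t) = -6·cos(t) et en substituant t = -pi, nous trouvons x = 6.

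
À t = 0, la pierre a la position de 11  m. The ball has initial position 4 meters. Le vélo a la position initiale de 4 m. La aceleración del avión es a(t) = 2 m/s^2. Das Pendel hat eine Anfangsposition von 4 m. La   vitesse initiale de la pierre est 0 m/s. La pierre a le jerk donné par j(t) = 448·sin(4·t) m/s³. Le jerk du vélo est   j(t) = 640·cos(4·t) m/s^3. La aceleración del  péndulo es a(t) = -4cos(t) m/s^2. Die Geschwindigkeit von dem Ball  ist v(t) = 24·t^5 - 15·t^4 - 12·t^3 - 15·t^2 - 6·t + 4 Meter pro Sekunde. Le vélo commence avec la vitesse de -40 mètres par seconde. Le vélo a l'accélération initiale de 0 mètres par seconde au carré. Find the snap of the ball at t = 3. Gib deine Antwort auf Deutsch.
Ausgehend von der Geschwindigkeit v(t) = 24·t^5 - 15·t^4 - 12·t^3 - 15·t^2 - 6·t + 4, nehmen wir 3 Ableitungen. Durch Ableiten von der Geschwindigkeit erhalten wir die Beschleunigung: a(t) = 120·t^4 - 60·t^3 - 36·t^2 - 30·t - 6. Mit d/dt von a(t) finden wir j(t) = 480·t^3 - 180·t^2 - 72·t - 30. Mit d/dt von j(t) finden wir s(t) = 1440·t^2 - 360·t - 72. Aus der Gleichung für den Snap s(t) = 1440·t^2 - 360·t - 72, setzen wir t = 3 ein und erhalten s = 11808.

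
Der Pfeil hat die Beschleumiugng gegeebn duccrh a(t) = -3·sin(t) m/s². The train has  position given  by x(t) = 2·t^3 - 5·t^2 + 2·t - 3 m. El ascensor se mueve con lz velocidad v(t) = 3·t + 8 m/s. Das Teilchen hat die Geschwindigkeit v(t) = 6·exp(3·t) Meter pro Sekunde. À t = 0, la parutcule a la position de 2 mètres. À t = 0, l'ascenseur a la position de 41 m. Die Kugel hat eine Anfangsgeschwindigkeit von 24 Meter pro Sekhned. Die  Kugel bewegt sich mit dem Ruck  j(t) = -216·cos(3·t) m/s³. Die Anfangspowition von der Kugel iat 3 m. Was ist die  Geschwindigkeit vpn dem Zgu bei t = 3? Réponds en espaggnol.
Para resolver esto, necesitamos tomar 1 derivada de nuestra ecuación de la posición x(t) = 2·t^3 - 5·t^2 + 2·t - 3. La derivada de la posición da la velocidad: v(t) = 6·t^2 - 10·t + 2. De la ecuación de la velocidad v(t) = 6·t^2 - 10·t + 2, sustituimos t = 3 para obtener v = 26.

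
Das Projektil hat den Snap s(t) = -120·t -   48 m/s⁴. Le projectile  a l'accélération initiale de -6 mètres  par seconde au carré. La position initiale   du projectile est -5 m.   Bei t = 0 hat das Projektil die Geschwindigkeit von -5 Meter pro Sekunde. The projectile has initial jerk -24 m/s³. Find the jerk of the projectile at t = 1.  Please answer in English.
We must find the antiderivative of our snap equation s(t) = -120·t - 48 1 time. Taking ∫s(t)dt and applying j(0) = -24, we find j(t) = -60·t^2 - 48·t - 24. We have jerk j(t) = -60·t^2 - 48·t - 24. Substituting t = 1: j(1) = -132.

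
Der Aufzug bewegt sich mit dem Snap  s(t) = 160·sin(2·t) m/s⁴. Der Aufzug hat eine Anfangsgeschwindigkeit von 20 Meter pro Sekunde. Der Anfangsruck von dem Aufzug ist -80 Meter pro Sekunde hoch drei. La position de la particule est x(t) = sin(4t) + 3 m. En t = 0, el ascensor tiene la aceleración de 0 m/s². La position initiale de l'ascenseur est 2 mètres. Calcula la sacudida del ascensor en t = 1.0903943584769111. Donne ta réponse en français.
Pour résoudre ceci, nous devons prendre 1 primitive de notre équation du snap s(t) = 160·sin(2·t). En intégrant le snap et en utilisant la condition initiale j(0) = -80, nous obtenons j(t) = -80·cos(2·t). De l'équation du jerk j(t) = -80·cos(2·t), nous substituons t = 1.0903943584769111 pour obtenir j = 45.8288978154193.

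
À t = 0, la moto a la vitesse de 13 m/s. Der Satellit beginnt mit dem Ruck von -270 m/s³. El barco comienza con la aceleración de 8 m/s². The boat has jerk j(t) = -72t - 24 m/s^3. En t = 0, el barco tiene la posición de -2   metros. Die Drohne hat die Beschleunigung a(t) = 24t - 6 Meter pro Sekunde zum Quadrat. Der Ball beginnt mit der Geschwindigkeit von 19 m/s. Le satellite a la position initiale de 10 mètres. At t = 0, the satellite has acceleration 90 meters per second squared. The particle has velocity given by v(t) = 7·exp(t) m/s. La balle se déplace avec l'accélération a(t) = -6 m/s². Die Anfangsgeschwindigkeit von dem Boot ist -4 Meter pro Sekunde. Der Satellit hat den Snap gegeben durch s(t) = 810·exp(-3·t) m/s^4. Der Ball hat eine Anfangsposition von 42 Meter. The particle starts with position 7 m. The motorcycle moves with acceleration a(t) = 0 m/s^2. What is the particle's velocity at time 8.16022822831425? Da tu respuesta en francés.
En utilisant v(t) = 7·exp(t) et en substituant t = 8.16022822831425, nous trouvons v = 24492.8955607618.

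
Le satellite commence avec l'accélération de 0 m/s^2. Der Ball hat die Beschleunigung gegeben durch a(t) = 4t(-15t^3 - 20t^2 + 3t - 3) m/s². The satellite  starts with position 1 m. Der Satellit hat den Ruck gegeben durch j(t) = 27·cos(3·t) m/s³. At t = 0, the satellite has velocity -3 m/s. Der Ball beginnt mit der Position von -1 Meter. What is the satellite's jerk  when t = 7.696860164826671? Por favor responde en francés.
En utilisant j(t) = 27·cos(3·t) et en substituant t = 7.696860164826671, nous trouvons j = -12.2607627982783.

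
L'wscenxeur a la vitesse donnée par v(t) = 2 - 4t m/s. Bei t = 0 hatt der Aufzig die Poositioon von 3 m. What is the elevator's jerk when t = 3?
We must differentiate our velocity equation v(t) = 2 - 4·t 2 times. Taking d/dt of v(t), we find a(t) = -4. Differentiating acceleration, we get jerk: j(t) = 0. We have jerk j(t) = 0. Substituting t = 3: j(3) = 0.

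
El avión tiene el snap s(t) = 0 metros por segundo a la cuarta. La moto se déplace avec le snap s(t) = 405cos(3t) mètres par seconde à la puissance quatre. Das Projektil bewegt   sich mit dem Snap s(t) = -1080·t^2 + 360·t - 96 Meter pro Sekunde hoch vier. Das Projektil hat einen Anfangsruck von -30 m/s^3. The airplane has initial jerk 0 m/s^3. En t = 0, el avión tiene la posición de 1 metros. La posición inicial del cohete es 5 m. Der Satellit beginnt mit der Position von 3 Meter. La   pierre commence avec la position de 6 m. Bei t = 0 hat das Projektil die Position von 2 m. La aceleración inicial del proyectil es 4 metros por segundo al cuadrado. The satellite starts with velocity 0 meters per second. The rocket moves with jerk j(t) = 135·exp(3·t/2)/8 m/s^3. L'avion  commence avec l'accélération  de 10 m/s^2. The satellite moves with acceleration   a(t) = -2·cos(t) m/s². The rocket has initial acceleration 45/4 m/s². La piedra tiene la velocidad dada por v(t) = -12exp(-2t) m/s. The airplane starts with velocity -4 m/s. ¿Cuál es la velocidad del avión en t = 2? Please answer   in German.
Wir müssen die Stammfunktion unserer Gleichung für den Snap s(t) = 0 3-mal finden. Die Stammfunktion von dem Snap, mit j(0) = 0, ergibt den Ruck: j(t) = 0. Die Stammfunktion von dem Ruck ist die Beschleunigung. Mit a(0) = 10 erhalten wir a(t) = 10. Das Integral von der Beschleunigung ist die Geschwindigkeit. Mit v(0) = -4 erhalten wir v(t) = 10·t - 4. Aus der Gleichung für die Geschwindigkeit v(t) = 10·t - 4, setzen wir t = 2 ein und erhalten v = 16.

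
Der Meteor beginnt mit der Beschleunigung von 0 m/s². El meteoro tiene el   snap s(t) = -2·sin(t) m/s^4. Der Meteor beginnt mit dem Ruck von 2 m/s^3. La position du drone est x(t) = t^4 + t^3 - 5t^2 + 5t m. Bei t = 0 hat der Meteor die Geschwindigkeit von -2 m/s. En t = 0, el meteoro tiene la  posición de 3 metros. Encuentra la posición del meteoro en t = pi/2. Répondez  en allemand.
Wir müssen unsere Gleichung für den Snap s(t) = -2·sin(t) 4-mal integrieren. Mit ∫s(t)dt und Anwendung von j(0) = 2, finden wir j(t) = 2·cos(t). Die Stammfunktion von dem Ruck, mit a(0) = 0, ergibt die Beschleunigung: a(t) = 2·sin(t). Das Integral von der Beschleunigung, mit v(0) = -2, ergibt die Geschwindigkeit: v(t) = -2·cos(t). Das Integral von der Geschwindigkeit, mit x(0) = 3, ergibt die Position: x(t) = 3 - 2·sin(t). Wir haben die Position x(t) = 3 - 2·sin(t). Durch Einsetzen von t = pi/2: x(pi/2) = 1.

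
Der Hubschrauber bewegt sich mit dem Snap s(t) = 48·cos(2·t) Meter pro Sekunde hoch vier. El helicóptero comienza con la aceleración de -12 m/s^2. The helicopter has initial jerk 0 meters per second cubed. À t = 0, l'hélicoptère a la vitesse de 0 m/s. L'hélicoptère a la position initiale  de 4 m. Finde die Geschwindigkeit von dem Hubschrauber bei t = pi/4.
Wir müssen das Integral unserer Gleichung für den Snap s(t) = 48·cos(2·t) 3-mal finden. Mit ∫s(t)dt und Anwendung von j(0) = 0, finden wir j(t) = 24·sin(2·t). Die Stammfunktion von dem Ruck ist die Beschleunigung. Mit a(0) = -12 erhalten wir a(t) = -12·cos(2·t). Die Stammfunktion von der Beschleunigung, mit v(0) = 0, ergibt die Geschwindigkeit: v(t) = -6·sin(2·t). Aus der Gleichung für die Geschwindigkeit v(t) = -6·sin(2·t), setzen wir t = pi/4 ein und erhalten v = -6.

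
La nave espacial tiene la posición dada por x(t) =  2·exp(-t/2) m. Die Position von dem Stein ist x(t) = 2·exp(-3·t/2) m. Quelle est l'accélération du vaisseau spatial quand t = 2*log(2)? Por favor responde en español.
Para resolver esto, necesitamos tomar 2 derivadas de nuestra ecuación de la posición x(t) = 2·exp(-t/2). Tomando d/dt de x(t), encontramos v(t) = -exp(-t/2). Tomando d/dt de v(t), encontramos a(t) = exp(-t/2)/2. De la ecuación de la aceleración a(t) = exp(-t/2)/2, sustituimos t = 2*log(2) para obtener a = 1/4.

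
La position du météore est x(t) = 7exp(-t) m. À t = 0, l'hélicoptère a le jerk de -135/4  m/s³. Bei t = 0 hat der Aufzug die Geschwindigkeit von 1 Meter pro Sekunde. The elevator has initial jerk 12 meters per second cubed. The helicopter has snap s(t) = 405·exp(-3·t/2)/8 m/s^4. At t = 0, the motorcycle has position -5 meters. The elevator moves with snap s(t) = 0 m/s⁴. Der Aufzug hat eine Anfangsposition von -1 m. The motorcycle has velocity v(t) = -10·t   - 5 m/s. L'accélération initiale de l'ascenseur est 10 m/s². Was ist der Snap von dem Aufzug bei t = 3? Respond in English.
Using s(t) = 0 and substituting t = 3, we find s = 0.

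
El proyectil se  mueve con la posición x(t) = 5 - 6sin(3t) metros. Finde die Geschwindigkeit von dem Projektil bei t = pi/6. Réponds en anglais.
We must differentiate our position equation x(t) = 5 - 6·sin(3·t) 1 time. The derivative of position gives velocity: v(t) = -18·cos(3·t). Using v(t) = -18·cos(3·t) and substituting t = pi/6, we find v = 0.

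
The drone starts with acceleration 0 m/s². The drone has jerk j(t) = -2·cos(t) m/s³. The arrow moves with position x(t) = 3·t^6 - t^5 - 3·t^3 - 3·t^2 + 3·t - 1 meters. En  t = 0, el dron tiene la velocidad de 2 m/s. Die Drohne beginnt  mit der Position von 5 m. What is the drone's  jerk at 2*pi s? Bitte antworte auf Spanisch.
Usando j(t) = -2·cos(t) y sustituyendo t = 2*pi, encontramos j = -2.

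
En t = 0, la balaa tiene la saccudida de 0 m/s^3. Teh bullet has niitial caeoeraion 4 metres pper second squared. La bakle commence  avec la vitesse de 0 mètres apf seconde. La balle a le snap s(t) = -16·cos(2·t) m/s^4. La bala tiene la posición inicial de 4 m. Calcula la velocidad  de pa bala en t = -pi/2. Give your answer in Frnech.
En partant du snap s(t) = -16·cos(2·t), nous prenons 3 primitives. L'intégrale du snap est le jerk. En utilisant j(0) = 0, nous obtenons j(t) = -8·sin(2·t). La primitive du jerk, avec a(0) = 4, donne l'accélération: a(t) = 4·cos(2·t). La primitive de l'accélération, avec v(0) = 0, donne la vitesse: v(t) = 2·sin(2·t). En utilisant v(t) = 2·sin(2·t) et en substituant t = -pi/2, nous trouvons v = 0.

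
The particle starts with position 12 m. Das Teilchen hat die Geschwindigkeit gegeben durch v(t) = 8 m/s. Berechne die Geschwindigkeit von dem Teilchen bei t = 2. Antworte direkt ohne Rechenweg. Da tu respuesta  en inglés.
The velocity at t = 2 is v = 8.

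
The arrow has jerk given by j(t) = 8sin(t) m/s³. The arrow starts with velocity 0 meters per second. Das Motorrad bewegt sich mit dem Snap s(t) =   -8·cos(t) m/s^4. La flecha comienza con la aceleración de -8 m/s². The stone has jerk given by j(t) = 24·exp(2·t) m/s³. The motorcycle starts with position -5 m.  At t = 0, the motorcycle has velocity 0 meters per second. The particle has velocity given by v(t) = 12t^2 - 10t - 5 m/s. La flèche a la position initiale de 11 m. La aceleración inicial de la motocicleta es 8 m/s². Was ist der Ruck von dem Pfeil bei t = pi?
Mit j(t) = 8·sin(t) und Einsetzen von t = pi, finden wir j = 0.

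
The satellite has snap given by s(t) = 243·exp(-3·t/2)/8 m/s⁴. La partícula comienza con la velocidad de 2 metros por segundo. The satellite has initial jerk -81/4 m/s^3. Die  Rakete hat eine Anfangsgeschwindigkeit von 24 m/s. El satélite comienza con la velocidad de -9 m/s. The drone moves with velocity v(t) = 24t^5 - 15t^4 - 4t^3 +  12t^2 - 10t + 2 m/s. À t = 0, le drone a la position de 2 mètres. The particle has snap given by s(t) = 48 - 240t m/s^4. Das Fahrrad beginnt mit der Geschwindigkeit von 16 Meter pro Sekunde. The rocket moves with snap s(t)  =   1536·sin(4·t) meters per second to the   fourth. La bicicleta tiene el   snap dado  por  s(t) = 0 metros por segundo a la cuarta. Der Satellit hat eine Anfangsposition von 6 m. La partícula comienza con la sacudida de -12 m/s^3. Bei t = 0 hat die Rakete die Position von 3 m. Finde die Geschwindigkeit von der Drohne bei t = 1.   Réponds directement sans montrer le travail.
v(1) = 9.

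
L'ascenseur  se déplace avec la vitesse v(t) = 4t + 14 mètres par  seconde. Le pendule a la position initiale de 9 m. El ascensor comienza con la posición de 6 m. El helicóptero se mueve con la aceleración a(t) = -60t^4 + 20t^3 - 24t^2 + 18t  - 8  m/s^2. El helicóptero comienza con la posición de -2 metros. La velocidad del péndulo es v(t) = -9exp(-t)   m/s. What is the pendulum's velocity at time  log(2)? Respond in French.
De l'équation de la vitesse v(t) = -9·exp(-t), nous substituons t = log(2) pour obtenir v = -9/2.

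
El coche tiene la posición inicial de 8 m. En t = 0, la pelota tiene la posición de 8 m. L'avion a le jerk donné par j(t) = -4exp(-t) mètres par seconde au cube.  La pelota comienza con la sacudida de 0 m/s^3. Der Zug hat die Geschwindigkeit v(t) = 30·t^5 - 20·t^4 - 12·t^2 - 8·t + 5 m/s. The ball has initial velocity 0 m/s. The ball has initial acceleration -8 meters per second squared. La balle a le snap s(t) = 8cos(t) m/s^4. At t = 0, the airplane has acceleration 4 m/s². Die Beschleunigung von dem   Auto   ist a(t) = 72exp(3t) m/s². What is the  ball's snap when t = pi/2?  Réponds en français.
De l'équation du snap s(t) = 8·cos(t), nous substituons t = pi/2 pour obtenir s = 0.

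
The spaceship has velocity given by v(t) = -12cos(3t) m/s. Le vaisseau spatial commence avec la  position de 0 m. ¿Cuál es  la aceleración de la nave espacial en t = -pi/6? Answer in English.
To solve this, we need to take 1 derivative of our velocity equation v(t) = -12·cos(3·t). The derivative of velocity gives acceleration: a(t) = 36·sin(3·t). We have acceleration a(t) = 36·sin(3·t). Substituting t = -pi/6: a(-pi/6) = -36.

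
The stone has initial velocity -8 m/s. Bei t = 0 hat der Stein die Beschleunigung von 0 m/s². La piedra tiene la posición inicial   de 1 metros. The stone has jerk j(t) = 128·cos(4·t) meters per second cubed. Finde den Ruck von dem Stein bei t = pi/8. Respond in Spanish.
Usando j(t) = 128·cos(4·t) y sustituyendo t = pi/8, encontramos j = 0.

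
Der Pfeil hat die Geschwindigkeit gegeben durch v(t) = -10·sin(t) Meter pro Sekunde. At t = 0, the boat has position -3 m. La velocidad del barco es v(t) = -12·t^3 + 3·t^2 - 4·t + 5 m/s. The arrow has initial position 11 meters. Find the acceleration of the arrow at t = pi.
Starting from velocity v(t) = -10·sin(t), we take 1 derivative. Differentiating velocity, we get acceleration: a(t) = -10·cos(t). We have acceleration a(t) = -10·cos(t). Substituting t = pi: a(pi) = 10.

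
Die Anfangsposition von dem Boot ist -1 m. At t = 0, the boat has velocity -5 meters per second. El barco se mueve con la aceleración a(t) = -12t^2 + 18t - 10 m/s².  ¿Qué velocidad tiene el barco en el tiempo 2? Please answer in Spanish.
Partiendo de la aceleración a(t) = -12·t^2 + 18·t - 10, tomamos 1 integral. La antiderivada de la aceleración es la velocidad. Usando v(0) = -5, obtenemos v(t) = -4·t^3 + 9·t^2 - 10·t - 5. Tenemos la velocidad v(t) = -4·t^3 + 9·t^2 - 10·t - 5. Sustituyendo t = 2: v(2) = -21.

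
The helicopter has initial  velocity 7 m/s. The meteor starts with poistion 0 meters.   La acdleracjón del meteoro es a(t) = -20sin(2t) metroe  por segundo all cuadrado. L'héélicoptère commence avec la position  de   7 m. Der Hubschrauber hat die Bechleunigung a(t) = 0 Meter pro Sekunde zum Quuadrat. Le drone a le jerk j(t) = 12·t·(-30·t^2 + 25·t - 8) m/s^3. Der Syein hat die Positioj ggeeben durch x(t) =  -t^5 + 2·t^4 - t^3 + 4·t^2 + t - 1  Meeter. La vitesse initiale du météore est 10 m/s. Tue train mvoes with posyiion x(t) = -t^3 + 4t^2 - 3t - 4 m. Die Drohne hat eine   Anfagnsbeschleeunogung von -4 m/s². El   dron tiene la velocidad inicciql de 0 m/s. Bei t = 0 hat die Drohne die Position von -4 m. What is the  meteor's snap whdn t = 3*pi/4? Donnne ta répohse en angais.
To solve this, we need to take 2 derivatives of our acceleration equation a(t) = -20·sin(2·t). Differentiating acceleration, we get jerk: j(t) = -40·cos(2·t). Taking d/dt of j(t), we find s(t) = 80·sin(2·t). We have snap s(t) = 80·sin(2·t). Substituting t = 3*pi/4: s(3*pi/4) = -80.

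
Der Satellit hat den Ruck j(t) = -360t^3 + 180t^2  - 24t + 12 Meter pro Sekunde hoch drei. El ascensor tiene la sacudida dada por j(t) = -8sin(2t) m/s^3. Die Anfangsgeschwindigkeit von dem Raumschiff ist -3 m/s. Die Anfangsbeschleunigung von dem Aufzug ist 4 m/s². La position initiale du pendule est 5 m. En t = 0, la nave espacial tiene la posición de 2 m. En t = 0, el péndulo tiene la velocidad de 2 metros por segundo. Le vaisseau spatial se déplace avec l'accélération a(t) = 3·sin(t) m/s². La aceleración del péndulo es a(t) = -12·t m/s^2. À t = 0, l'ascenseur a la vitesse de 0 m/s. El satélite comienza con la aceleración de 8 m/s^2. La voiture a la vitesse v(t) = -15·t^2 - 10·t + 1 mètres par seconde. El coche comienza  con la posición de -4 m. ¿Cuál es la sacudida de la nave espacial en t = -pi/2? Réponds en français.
En partant de l'accélération a(t) = 3·sin(t), nous prenons 1 dérivée. La dérivée de l'accélération donne le jerk: j(t) = 3·cos(t). En utilisant j(t) = 3·cos(t) et en substituant t = -pi/2, nous trouvons j = 0.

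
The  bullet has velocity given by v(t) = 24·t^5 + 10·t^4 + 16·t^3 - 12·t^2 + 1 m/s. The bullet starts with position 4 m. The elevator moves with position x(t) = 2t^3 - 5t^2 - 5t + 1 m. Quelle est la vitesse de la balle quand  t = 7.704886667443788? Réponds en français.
En utilisant v(t) = 24·t^5 + 10·t^4 + 16·t^3 - 12·t^2 + 1 et en substituant t = 7.704886667443788, nous trouvons v = 693541.613954773.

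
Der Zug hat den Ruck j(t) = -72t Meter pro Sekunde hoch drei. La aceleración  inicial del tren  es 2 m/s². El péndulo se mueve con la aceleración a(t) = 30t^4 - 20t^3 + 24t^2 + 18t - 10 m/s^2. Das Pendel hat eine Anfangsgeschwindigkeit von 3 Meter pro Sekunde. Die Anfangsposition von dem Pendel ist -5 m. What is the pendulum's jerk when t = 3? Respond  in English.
Starting from acceleration a(t) = 30·t^4 - 20·t^3 + 24·t^2 + 18·t - 10, we take 1 derivative. Taking d/dt of a(t), we find j(t) = 120·t^3 - 60·t^2 + 48·t + 18. We have jerk j(t) = 120·t^3 - 60·t^2 + 48·t + 18. Substituting t = 3: j(3) = 2862.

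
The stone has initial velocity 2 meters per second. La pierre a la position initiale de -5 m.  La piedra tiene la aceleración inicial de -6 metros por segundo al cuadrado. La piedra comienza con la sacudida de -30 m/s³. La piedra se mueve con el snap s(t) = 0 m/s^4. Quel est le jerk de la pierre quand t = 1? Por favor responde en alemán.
Um dies zu lösen, müssen wir 1 Integral unserer Gleichung für den Snap s(t) = 0 finden. Durch Integration von dem Snap und Verwendung der Anfangsbedingung j(0) = -30, erhalten wir j(t) = -30. Wir haben den Ruck j(t) = -30. Durch Einsetzen von t = 1: j(1) = -30.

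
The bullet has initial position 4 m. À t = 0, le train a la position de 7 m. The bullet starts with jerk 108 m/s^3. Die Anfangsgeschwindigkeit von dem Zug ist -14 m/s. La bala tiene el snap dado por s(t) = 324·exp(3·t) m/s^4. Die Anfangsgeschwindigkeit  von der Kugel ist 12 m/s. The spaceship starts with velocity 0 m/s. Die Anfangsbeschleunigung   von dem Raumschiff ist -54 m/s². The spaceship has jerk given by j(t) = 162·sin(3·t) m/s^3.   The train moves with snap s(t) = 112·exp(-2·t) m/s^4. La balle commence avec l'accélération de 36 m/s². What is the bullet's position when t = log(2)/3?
To solve this, we need to take 4 antiderivatives of our snap equation s(t) = 324·exp(3·t). Integrating snap and using the initial condition j(0) = 108, we get j(t) = 108·exp(3·t). The antiderivative of jerk, with a(0) = 36, gives acceleration: a(t) = 36·exp(3·t). The integral of acceleration, with v(0) = 12, gives velocity: v(t) = 12·exp(3·t). Finding the integral of v(t) and using x(0) = 4: x(t) = 4·exp(3·t). We have position x(t) = 4·exp(3·t). Substituting t = log(2)/3: x(log(2)/3) = 8.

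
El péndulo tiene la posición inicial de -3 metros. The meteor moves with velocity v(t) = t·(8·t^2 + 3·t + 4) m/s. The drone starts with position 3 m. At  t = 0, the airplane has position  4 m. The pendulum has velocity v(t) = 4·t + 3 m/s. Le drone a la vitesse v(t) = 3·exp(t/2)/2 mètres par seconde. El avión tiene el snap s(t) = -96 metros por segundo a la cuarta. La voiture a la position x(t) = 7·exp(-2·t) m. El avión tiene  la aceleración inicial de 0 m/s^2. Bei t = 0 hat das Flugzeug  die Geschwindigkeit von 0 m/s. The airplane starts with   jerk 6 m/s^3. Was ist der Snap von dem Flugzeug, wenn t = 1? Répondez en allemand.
Aus der Gleichung für den Snap s(t) = -96, setzen wir t = 1 ein und erhalten s = -96.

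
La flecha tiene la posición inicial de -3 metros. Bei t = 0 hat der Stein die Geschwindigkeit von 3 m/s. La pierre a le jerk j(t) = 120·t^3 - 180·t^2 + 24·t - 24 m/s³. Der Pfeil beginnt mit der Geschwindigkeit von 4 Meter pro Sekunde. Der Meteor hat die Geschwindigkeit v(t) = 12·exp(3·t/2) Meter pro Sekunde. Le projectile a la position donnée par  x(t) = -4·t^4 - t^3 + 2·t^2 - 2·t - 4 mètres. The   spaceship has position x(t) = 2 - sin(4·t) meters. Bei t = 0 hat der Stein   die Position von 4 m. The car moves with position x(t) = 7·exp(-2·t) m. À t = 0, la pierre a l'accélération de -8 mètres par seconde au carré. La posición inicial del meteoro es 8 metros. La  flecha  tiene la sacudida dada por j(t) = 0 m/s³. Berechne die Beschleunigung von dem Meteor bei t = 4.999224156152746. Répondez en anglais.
To solve this, we need to take 1 derivative of our velocity equation v(t) = 12·exp(3·t/2). Differentiating velocity, we get acceleration: a(t) = 18·exp(3·t/2). Using a(t) = 18·exp(3·t/2) and substituting t = 4.999224156152746, we find a = 32506.9110084387.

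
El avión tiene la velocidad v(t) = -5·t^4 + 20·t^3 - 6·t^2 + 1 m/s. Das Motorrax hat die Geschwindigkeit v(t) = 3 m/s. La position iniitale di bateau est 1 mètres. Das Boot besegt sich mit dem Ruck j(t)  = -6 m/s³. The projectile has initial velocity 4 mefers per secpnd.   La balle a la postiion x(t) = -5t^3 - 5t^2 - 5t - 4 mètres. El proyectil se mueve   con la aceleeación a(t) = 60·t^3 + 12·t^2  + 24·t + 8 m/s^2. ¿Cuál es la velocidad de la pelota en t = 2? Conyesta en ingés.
Starting from position x(t) = -5·t^3 - 5·t^2 - 5·t - 4, we take 1 derivative. Taking d/dt of x(t), we find v(t) = -15·t^2 - 10·t - 5. Using v(t) = -15·t^2 - 10·t - 5 and substituting t = 2, we find v = -85.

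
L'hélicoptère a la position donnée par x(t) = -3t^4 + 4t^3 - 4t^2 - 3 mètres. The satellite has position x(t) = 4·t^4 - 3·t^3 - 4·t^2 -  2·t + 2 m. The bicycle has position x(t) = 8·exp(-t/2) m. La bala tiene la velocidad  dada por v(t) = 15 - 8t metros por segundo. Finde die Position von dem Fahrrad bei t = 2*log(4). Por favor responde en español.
Usando x(t) = 8·exp(-t/2) y sustituyendo t = 2*log(4), encontramos x = 2.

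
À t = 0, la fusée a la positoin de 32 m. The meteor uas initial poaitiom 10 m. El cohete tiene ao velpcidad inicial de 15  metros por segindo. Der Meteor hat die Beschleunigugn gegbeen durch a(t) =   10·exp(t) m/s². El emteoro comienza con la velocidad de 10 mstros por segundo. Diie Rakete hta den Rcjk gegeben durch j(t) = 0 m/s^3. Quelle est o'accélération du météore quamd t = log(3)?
De l'équation de l'accélération a(t) = 10·exp(t), nous substituons t = log(3) pour obtenir a = 30.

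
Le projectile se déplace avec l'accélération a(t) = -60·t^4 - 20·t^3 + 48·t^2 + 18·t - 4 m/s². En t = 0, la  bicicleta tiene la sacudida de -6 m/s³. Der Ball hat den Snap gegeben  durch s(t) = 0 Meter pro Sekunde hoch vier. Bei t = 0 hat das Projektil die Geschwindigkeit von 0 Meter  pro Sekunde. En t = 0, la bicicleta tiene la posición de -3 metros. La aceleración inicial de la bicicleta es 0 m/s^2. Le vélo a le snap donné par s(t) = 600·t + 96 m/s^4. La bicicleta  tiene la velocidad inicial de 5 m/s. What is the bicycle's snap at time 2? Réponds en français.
Nous avons le snap s(t) = 600·t + 96. En substituant t = 2: s(2) = 1296.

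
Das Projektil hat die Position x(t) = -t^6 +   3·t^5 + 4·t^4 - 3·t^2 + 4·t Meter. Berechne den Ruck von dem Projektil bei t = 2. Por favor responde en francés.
Pour résoudre ceci, nous devons prendre 3 dérivées de notre équation de la position x(t) = -t^6 + 3·t^5 + 4·t^4 - 3·t^2 + 4·t. En prenant d/dt de x(t), nous trouvons v(t) = -6·t^5 + 15·t^4 + 16·t^3 - 6·t + 4. En prenant d/dt de v(t), nous trouvons a(t) = -30·t^4 + 60·t^3 + 48·t^2 - 6. En dérivant l'accélération, nous obtenons le jerk: j(t) = -120·t^3 + 180·t^2 + 96·t. En utilisant j(t) = -120·t^3 + 180·t^2 + 96·t et en substituant t = 2, nous trouvons j = -48.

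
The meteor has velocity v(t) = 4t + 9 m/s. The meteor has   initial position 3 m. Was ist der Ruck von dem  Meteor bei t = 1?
Wir müssen unsere Gleichung für die Geschwindigkeit v(t) = 4·t + 9 2-mal ableiten. Durch Ableiten von der Geschwindigkeit erhalten wir die Beschleunigung: a(t) = 4. Durch Ableiten von der Beschleunigung erhalten wir den Ruck: j(t) = 0. Wir haben den Ruck j(t) = 0. Durch Einsetzen von t = 1: j(1) = 0.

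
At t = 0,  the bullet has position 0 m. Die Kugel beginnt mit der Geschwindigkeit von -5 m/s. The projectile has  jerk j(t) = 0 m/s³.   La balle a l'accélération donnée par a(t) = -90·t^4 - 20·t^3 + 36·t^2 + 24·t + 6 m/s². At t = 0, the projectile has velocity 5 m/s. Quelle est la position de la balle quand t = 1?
Nous devons intégrer notre équation de l'accélération a(t) = -90·t^4 - 20·t^3 + 36·t^2 + 24·t + 6 2 fois. En prenant ∫a(t)dt et en appliquant v(0) = -5, nous trouvons v(t) = -18·t^5 - 5·t^4 + 12·t^3 + 12·t^2 + 6·t - 5. En intégrant la vitesse et en utilisant la condition initiale x(0) = 0, nous obtenons x(t) = -3·t^6 - t^5 + 3·t^4 + 4·t^3 + 3·t^2 - 5·t. En utilisant x(t) = -3·t^6 - t^5 + 3·t^4 + 4·t^3 + 3·t^2 - 5·t et en substituant t = 1, nous trouvons x = 1.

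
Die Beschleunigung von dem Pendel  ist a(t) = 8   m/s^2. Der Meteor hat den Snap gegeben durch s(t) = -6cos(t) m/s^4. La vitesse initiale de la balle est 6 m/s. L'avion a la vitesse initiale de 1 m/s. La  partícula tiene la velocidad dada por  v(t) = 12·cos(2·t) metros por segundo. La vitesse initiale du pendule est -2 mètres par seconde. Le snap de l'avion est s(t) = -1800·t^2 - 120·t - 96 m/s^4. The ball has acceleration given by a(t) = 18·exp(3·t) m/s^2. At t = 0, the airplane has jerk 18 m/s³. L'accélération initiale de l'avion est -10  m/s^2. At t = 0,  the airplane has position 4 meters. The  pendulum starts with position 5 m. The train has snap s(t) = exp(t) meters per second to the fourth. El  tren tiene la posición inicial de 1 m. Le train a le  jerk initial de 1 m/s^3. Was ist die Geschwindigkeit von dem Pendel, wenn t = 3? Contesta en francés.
Nous devons intégrer notre équation de l'accélération a(t) = 8 1 fois. En prenant ∫a(t)dt et en appliquant v(0) = -2, nous trouvons v(t) = 8·t - 2. Nous avons la vitesse v(t) = 8·t - 2. En substituant t = 3: v(3) = 22.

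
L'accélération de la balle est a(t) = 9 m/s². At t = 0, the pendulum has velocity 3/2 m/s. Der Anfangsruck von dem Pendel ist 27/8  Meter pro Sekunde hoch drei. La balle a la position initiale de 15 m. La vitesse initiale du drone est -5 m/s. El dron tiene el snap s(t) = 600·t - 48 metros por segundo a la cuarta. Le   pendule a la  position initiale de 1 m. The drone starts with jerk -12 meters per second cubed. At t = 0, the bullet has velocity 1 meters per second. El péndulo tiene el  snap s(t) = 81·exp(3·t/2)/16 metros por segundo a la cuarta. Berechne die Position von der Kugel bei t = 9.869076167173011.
Wir müssen das Integral unserer Gleichung für die Beschleunigung a(t) = 9 2-mal finden. Die Stammfunktion von der Beschleunigung ist die Geschwindigkeit. Mit v(0) = 1 erhalten wir v(t) = 9·t + 1. Die Stammfunktion von der Geschwindigkeit ist die Position. Mit x(0) = 15 erhalten wir x(t) = 9·t^2/2 + t + 15. Wir haben die Position x(t) = 9·t^2/2 + t + 15. Durch Einsetzen von t = 9.869076167173011: x(9.869076167173011) = 463.163065937754.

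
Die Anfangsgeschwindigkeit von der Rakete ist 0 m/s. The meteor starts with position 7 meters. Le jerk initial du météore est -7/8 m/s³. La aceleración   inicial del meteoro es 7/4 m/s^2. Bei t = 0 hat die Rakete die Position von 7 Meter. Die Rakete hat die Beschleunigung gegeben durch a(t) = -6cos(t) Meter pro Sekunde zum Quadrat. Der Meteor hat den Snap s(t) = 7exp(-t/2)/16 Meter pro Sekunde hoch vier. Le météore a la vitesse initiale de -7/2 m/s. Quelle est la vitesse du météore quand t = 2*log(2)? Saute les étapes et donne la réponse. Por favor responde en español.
La respuesta es -7/4.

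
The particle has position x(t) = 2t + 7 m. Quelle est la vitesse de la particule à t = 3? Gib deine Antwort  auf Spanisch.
Partiendo de la posición x(t) = 2·t + 7, tomamos 1 derivada. La derivada de la posición da la velocidad: v(t) = 2. De la ecuación de la velocidad v(t) = 2, sustituimos t = 3 para obtener v = 2.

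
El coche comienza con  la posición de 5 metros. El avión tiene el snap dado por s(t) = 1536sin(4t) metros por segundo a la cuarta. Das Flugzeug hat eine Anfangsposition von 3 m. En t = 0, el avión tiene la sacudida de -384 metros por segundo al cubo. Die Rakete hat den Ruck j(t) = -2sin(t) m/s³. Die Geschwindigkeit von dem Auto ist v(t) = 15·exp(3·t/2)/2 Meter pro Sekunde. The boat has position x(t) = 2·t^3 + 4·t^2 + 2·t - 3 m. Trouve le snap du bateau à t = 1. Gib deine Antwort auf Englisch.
To solve this, we need to take 4 derivatives of our position equation x(t) = 2·t^3 + 4·t^2 + 2·t - 3. Differentiating position, we get velocity: v(t) = 6·t^2 + 8·t + 2. Taking d/dt of v(t), we find a(t) = 12·t + 8. The derivative of acceleration gives jerk: j(t) = 12. Taking d/dt of j(t), we find s(t) = 0. We have snap s(t) = 0. Substituting t = 1: s(1) = 0.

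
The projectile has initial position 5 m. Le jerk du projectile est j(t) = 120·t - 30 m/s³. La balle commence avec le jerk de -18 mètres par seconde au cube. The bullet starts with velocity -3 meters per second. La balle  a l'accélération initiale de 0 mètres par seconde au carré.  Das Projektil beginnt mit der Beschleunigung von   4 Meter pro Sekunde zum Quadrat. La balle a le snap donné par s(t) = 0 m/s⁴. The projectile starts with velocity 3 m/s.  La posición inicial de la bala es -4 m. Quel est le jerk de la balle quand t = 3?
Nous devons intégrer notre équation du snap s(t) = 0 1 fois. La primitive du snap est le jerk. En utilisant j(0) = -18, nous obtenons j(t) = -18. Nous avons le jerk j(t) = -18. En substituant t = 3: j(3) = -18.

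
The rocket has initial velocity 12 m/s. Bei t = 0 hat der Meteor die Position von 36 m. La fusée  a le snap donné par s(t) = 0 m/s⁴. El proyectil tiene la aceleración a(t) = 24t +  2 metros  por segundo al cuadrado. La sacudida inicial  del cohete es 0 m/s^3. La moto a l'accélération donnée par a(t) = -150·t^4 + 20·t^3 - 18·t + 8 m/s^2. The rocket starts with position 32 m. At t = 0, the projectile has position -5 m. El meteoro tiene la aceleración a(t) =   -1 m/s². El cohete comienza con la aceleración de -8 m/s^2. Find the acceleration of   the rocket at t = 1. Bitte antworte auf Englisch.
To solve this, we need to take 2 integrals of our snap equation s(t) = 0. The integral of snap is jerk. Using j(0) = 0, we get j(t) = 0. Finding the integral of j(t) and using a(0) = -8: a(t) = -8. From the given acceleration equation a(t) = -8, we substitute t = 1 to get a = -8.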